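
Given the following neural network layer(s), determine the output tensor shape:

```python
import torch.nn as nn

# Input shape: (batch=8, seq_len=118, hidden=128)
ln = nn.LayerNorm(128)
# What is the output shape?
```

Input: (8, 118, 128) -> Output: (8, 118, 128)

Answer: (8, 118, 128)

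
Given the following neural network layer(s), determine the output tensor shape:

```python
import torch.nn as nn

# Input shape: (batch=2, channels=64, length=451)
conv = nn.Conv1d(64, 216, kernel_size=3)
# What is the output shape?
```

Input: (2, 64, 451) -> Output: (2, 216, 449)

Answer: (2, 216, 449)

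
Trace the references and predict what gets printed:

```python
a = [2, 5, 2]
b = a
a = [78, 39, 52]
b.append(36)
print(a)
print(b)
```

Key concept: rebinding vs mutation: a is rebound to a new list, b still points at the original.
Step by step:
`a = [2, 5, 2]` → a = [2, 5, 2]
`b = a` → b = [2, 5, 2] (same object as a)
`a = [78, 39, 52]` → a = [78, 39, 52]
`b.append(36)` → b = [2, 5, 2, 36]
`print(a)` → prints [78, 39, 52]
`print(b)` → prints [2, 5, 2, 36]

Answer:
[78, 39, 52]
[2, 5, 2, 36]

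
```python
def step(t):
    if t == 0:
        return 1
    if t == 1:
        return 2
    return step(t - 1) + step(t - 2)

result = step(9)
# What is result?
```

Build up from base cases: step(0)=1, step(1)=2, step(2)=3, step(3)=5, step(4)=8, step(5)=13, step(6)=21, ..., step(9)=89

Answer: 89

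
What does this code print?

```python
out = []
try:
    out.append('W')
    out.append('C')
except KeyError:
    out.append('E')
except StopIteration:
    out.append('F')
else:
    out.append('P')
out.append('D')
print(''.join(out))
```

Execution trace: 'W' (try body) → 'C' (try body, no exception) → 'P' (else) → 'D' (after the try/except). Output: WCPD

Answer: WCPD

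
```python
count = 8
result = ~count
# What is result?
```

Trace:
`count = 8` → count = 8
`result = ~count` → result = -9
So result = -9

Answer: -9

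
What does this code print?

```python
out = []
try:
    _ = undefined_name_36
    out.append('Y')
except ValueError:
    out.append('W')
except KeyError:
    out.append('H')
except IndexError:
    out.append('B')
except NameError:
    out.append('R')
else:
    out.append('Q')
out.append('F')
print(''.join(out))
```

Execution trace: 'R' (except NameError) → 'F' (after the try/except). Output: RF

Answer: RF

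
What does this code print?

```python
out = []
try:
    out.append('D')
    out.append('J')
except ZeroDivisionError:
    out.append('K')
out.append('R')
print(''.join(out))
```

Execution trace: 'D' (try body) → 'J' (try body, no exception) → 'R' (after the try/except). Output: DJR

Answer: DJR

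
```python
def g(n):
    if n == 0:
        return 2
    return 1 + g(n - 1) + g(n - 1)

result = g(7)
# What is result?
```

g(n) = 1 + 2·g(n-1), g(0)=2. Closed form: (2+1)·2^7 - 1 = 383.

Answer: 383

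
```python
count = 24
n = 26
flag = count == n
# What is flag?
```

Trace:
`count = 24` → count = 24
`n = 26` → n = 26
`flag = count == n` → flag = False
So flag = False

Answer: False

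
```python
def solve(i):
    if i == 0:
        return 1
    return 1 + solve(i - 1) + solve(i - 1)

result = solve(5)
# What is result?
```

solve(i) = 1 + 2·solve(i-1), solve(0)=1. Closed form: (1+1)·2^5 - 1 = 63.

Answer: 63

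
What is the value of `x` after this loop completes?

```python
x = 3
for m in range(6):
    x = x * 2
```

Multiply by 2, 6 times: 3 * 2^6 = 192
`x` takes the values: 3 → 6 → 12 → 24 → 48 → 96 → 192

Answer: 192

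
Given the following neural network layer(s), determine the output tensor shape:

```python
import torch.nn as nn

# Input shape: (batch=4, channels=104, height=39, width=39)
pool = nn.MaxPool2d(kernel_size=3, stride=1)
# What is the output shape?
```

Input: (4, 104, 39, 39) -> Output: (4, 104, 37, 37)

Answer: (4, 104, 37, 37)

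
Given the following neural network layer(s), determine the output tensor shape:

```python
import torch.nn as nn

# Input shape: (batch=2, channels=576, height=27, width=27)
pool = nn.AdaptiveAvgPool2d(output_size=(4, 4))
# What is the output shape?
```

Input: (2, 576, 27, 27) -> Output: (2, 576, 4, 4)

Answer: (2, 576, 4, 4)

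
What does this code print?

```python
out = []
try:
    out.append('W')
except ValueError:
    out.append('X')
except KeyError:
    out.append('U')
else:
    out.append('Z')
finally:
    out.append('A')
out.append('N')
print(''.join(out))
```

Execution trace: 'W' (try body, no exception) → 'Z' (else) → 'A' (finally) → 'N' (after the try/except). Output: WZAN

Answer: WZAN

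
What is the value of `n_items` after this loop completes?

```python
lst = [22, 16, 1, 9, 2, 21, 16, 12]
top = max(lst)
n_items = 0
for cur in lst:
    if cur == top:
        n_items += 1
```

Count of max value 22 in [22, 16, 1, 9, 2, 21, 16, 12]
`n_items` takes the values: 0 → 1

Answer: 1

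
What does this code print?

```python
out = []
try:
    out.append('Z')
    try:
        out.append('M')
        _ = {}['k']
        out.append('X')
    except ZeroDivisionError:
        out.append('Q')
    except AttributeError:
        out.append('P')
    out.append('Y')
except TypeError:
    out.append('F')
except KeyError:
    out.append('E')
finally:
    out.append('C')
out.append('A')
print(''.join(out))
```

Execution trace: 'Z' (try body) → 'M' (inner try body) → 'E' (except KeyError) → 'C' (finally) → 'A' (after the try/except). Output: ZMECA

Answer: ZMECA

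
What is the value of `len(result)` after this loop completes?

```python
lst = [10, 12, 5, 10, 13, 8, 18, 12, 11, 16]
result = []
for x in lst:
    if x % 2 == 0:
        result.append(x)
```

Count even numbers in [10, 12, 5, 10, 13, 8, 18, 12, 11, 16]
`result` takes the values: [] → [10] → [10, 12] → [10, 12, 10] → [10, 12, 10, 8] → [10, 12, 10, 8, 18] → [10, 12, 10, 8, 18, 12] → [10, 12, 10, 8, 18, 12, 16]
So `len(result)` = 7

Answer: 7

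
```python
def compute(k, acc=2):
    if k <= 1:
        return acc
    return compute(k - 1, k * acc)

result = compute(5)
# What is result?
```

Accumulator trace (n, acc): (5, 2) -> (4, 10) -> (3, 40) -> (2, 120) -> (1, 240) -> return 240

Answer: 240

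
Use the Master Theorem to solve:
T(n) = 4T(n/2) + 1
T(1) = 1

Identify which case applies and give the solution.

a=4, b=2, f(n)=1. log_2(4) = 2. Since c=0 < 2, Case 1 applies: T(n) = Θ(n^log_b(a)) = O(n^2).

Answer: O(n^2) - Case 1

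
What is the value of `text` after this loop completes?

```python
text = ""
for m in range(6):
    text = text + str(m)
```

Concatenate digits 0 to 5
`text` takes the values: "" → "0" → "01" → "012" → "0123" → "01234" → "012345"

Answer: "012345"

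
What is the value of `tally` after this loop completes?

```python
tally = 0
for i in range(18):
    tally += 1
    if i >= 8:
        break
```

Loop breaks when i reaches 8, tally is 9
`tally` takes the values: 0 → 1 → 2 → 3 → 4 → 5 → 6 → 7 → 8 → 9

Answer: 9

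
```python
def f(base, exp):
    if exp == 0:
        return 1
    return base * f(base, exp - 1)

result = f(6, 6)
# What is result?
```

f(6, 6) = 6 * 6 * 6 * 6 * 6 * 6 = 46656

Answer: 46656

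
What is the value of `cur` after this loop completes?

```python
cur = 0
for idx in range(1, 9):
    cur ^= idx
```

XOR of 1 to 8
`cur` takes the values: 0 → 1 → 3 → 0 → 4 → 1 → 7 → 0 → 8

Answer: 8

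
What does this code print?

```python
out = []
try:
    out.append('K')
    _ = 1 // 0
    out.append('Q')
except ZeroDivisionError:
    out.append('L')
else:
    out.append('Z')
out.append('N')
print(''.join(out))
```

Execution trace: 'K' (try body) → 'L' (except ZeroDivisionError) → 'N' (after the try/except). Output: KLN

Answer: KLN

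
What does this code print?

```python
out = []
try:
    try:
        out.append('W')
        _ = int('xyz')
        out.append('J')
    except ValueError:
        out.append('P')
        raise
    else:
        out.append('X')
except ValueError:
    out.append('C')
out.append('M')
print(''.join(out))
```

Execution trace: 'W' (inner try body) → 'P' (inner except ValueError) → 'C' (outer except ValueError) → 'M' (after the try/except). Output: WPCM

Answer: WPCM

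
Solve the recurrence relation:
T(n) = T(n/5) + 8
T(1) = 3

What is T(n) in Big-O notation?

Each step divides n by 5 and adds 8. After log_5(n) steps we reach T(1)=3. So T(n) = 8·log_5(n) + 3 = O(log n).

Answer: O(log n)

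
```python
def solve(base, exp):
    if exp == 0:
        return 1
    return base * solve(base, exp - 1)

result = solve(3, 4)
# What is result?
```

solve(3, 4) = 3 * 3 * 3 * 3 = 81

Answer: 81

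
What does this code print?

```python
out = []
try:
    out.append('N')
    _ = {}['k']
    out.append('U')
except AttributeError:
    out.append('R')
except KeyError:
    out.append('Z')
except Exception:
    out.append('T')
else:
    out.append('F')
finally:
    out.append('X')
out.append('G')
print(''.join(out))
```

Execution trace: 'N' (try body) → 'Z' (except KeyError) → 'X' (finally) → 'G' (after the try/except). Output: NZXG

Answer: NZXG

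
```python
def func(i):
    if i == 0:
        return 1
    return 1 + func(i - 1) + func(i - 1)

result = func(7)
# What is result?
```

func(i) = 1 + 2·func(i-1), func(0)=1. Closed form: (1+1)·2^7 - 1 = 255.

Answer: 255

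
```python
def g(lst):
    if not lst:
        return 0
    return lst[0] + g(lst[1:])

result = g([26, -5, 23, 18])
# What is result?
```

26 + (-5) + 23 + 18 + 0 = 62

Answer: 62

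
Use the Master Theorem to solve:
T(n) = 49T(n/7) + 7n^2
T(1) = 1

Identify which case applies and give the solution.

a=49, b=7, f(n)=7n^2. log_7(49) = 2. Since c=2 = 2, Case 2 applies: T(n) = Θ(n^log_b(a) · log n) = O(n^2 log n).

Answer: O(n^2 log n) - Case 2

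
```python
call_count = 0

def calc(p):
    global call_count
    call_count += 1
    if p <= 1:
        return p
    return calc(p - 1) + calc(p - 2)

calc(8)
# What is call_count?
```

Calls(p) = 1 + Calls(p-1) + Calls(p-2); Calls(0)=Calls(1)=1. For p=8 this gives 67.

Answer: 67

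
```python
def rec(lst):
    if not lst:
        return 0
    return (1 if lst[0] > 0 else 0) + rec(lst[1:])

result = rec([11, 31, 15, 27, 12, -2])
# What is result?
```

Count of positive elements in [11, 31, 15, 27, 12, -2] = 5

Answer: 5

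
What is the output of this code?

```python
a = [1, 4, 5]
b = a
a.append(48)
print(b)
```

Key concept: basic list aliasing.
Step by step:
`a = [1, 4, 5]` → a = [1, 4, 5]
`b = a` → b = [1, 4, 5] (same object as a)
`a.append(48)` → a = [1, 4, 5, 48] (same object as b); b = [1, 4, 5, 48] (same object as a)
`print(b)` → prints [1, 4, 5, 48]

Answer: [1, 4, 5, 48]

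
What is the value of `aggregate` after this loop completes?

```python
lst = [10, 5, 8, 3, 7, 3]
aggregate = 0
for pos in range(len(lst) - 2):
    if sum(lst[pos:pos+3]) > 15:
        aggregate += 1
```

Count windows with sum > 15
`aggregate` takes the values: 0 → 1 → 2 → 3

Answer: 3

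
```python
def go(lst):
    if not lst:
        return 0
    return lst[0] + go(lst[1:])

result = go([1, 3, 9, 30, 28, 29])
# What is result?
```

1 + 3 + 9 + 30 + 28 + 29 + 0 = 100

Answer: 100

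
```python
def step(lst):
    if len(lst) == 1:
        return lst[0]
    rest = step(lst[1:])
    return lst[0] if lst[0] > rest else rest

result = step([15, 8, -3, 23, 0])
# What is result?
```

Recursive max over [15, 8, -3, 23, 0] = 23

Answer: 23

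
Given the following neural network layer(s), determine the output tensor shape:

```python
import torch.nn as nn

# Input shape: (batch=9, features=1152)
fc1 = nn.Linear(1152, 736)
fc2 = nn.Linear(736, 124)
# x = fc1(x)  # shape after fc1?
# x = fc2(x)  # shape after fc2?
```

Input: (9, 1152) -> after fc1: (9, 736) -> Output: (9, 124)

Answer: (9, 124)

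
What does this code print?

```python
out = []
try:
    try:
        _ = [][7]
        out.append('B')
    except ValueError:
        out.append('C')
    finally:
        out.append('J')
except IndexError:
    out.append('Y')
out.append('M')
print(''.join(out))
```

Execution trace: 'J' (inner finally) → 'Y' (outer except IndexError) → 'M' (after the try/except). Output: JYM

Answer: JYM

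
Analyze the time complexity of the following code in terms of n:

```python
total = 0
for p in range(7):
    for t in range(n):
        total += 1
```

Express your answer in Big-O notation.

Each loop level contributes: 1 × n. Multiplying the contributions gives O(n).

Answer: O(n)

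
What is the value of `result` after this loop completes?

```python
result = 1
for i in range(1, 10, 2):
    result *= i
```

Product of 1, 3, 5, ... up to 9
`result` takes the values: 1 → 3 → 15 → 105 → 945

Answer: 945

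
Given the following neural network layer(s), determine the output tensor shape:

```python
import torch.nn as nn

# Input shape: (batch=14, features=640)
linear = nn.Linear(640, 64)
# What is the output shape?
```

Input: (14, 640) -> Output: (14, 64)

Answer: (14, 64)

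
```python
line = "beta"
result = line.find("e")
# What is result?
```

Trace:
`line = "beta"` → line = 'beta'
`result = line.find("e")` → result = 1
So result = 1

Answer: 1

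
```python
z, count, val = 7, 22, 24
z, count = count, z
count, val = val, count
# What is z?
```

Trace:
`z, count, val = 7, 22, 24` → z = 7; count = 22; val = 24
`z, count = count, z` → z = 22; count = 7
`count, val = val, count` → count = 24; val = 7
So z = 22

Answer: 22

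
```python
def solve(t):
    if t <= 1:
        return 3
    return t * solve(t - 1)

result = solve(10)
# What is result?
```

solve(10) = 10 * 9 * 8 * 7 * 6 * 5 * 4 * 3 * 2 * 3 = 10886400

Answer: 10886400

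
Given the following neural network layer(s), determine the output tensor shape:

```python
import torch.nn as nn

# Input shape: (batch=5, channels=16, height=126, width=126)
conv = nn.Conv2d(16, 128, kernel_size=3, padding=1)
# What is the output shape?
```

Input: (5, 16, 126, 126) -> Output: (5, 128, 126, 126)

Answer: (5, 128, 126, 126)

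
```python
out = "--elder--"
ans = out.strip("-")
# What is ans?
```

Trace:
`out = "--elder--"` → out = '--elder--'
`ans = out.strip("-")` → ans = 'elder'
So ans = 'elder'

Answer: 'elder'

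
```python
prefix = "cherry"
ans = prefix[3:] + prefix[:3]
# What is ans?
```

Trace:
`prefix = "cherry"` → prefix = 'cherry'
`ans = prefix[3:] + prefix[:3]` → ans = 'rryche'
So ans = 'rryche'

Answer: 'rryche'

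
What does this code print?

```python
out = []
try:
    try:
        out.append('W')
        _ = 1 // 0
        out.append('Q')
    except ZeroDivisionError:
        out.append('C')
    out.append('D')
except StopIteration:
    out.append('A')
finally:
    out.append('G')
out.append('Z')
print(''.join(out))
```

Execution trace: 'W' (inner try body) → 'C' (inner except ZeroDivisionError) → 'D' (try body, no exception) → 'G' (finally) → 'Z' (after the try/except). Output: WCDGZ

Answer: WCDGZ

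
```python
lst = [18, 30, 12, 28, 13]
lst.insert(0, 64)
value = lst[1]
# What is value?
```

Trace:
`lst = [18, 30, 12, 28, 13]` → lst = [18, 30, 12, 28, 13]
`lst.insert(0, 64)` → lst = [64, 18, 30, 12, 28, 13]
`value = lst[1]` → value = 18
So value = 18

Answer: 18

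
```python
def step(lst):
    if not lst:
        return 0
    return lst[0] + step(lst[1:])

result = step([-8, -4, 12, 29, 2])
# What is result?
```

(-8) + (-4) + 12 + 29 + 2 + 0 = 31

Answer: 31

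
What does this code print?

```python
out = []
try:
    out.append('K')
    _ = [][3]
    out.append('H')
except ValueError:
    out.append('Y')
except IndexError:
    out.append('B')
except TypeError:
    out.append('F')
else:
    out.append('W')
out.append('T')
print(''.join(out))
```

Execution trace: 'K' (try body) → 'B' (except IndexError) → 'T' (after the try/except). Output: KBT

Answer: KBT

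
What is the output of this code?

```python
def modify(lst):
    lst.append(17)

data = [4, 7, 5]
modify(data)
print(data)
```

Key concept: function modifies passed list.
Step by step:
`data = [4, 7, 5]` → data = [4, 7, 5]
`modify(data)` → data = [4, 7, 5, 17]
`print(data)` → prints [4, 7, 5, 17]

Answer: [4, 7, 5, 17]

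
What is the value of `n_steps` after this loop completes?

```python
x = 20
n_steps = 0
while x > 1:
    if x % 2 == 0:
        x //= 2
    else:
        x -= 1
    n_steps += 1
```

Steps to reduce 20 to 1
`n_steps` takes the values: 0 → 1 → 2 → 3 → 4 → 5

Answer: 5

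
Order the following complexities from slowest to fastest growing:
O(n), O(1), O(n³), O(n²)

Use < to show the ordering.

Ordered by growth rate: O(1) < O(n) < O(n²) < O(n³)

Answer: O(1) < O(n) < O(n²) < O(n³)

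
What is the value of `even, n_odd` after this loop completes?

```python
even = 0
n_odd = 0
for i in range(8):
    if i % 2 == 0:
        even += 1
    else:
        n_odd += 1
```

Count evens and odds in range(8)
`even, n_odd` takes the values: (0, 0) → (1, 0) → (1, 1) → (2, 1) → (2, 2) → (3, 2) → (3, 3) → (4, 3) → (4, 4)

Answer: 4, 4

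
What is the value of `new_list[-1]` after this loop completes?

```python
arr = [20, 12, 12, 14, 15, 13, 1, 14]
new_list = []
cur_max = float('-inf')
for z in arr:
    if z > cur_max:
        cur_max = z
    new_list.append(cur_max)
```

Running max ends at 20
`new_list` takes the values: [] → [20] → [20, 20] → [20, 20, 20] → [20, 20, 20, 20] → [20, 20, 20, 20, 20] → [20, 20, 20, 20, 20, 20] → [20, 20, 20, 20, 20, 20, 20] → [20, 20, 20, 20, 20, 20, 20, 20]
So `new_list[-1]` = 20

Answer: 20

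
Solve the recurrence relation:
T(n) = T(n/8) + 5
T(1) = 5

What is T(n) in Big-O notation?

Each step divides n by 8 and adds 5. After log_8(n) steps we reach T(1)=5. So T(n) = 5·log_8(n) + 5 = O(log n).

Answer: O(log n)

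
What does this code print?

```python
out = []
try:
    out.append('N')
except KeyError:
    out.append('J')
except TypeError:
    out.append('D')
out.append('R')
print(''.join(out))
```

Execution trace: 'N' (try body, no exception) → 'R' (after the try/except). Output: NR

Answer: NR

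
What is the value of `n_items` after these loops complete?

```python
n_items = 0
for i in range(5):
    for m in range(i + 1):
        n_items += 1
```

Triangle: 1 + 2 + ... + 5
`n_items` takes the values: 0 → 1 → 2 → 3 → 4 → 5 → 6 → 7 → 8 → 9 → 10 → 11 → 12 → 13 → 14 → 15

Answer: 15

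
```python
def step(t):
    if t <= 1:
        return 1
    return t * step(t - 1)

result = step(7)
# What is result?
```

step(7) = 7 * 6 * 5 * 4 * 3 * 2 * 1 = 5040

Answer: 5040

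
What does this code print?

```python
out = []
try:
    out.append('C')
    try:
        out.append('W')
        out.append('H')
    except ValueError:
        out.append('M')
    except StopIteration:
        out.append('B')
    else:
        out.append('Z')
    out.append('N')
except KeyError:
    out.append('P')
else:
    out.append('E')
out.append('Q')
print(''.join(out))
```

Execution trace: 'C' (try body) → 'W' (inner try body) → 'H' (inner try body, no exception) → 'Z' (inner else) → 'N' (try body, no exception) → 'E' (else) → 'Q' (after the try/except). Output: CWHZNEQ

Answer: CWHZNEQ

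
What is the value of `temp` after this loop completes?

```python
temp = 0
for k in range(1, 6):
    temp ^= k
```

XOR of 1 to 5
`temp` takes the values: 0 → 1 → 3 → 0 → 4 → 1

Answer: 1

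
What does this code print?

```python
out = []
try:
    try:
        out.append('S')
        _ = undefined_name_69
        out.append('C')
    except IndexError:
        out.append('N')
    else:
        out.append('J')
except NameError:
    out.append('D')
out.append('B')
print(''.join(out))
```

Execution trace: 'S' (try body) → 'D' (outer except NameError) → 'B' (after the try/except). Output: SDB

Answer: SDB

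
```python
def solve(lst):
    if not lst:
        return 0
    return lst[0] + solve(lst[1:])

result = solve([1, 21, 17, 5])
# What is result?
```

1 + 21 + 17 + 5 + 0 = 44

Answer: 44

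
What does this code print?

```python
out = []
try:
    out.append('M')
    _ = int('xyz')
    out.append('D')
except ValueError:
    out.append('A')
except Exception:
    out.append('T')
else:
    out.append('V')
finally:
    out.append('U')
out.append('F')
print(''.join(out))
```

Execution trace: 'M' (try body) → 'A' (except ValueError) → 'U' (finally) → 'F' (after the try/except). Output: MAUF

Answer: MAUF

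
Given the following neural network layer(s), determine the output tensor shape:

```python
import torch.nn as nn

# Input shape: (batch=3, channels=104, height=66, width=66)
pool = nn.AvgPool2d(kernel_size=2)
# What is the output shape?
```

Input: (3, 104, 66, 66) -> Output: (3, 104, 33, 33)

Answer: (3, 104, 33, 33)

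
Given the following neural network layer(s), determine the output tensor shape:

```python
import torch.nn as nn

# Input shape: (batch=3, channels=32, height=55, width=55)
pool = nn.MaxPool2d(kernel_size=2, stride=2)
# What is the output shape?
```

Input: (3, 32, 55, 55) -> Output: (3, 32, 27, 27)

Answer: (3, 32, 27, 27)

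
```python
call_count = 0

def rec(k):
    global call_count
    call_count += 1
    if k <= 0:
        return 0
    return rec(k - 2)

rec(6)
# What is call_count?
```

Linear recursion stepping by 2: 4 calls from k=6 down to ≤0.

Answer: 4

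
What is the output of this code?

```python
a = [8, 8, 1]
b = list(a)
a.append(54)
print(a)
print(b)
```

Key concept: list() constructor creates copy.
Step by step:
`a = [8, 8, 1]` → a = [8, 8, 1]
`b = list(a)` → b = [8, 8, 1]
`a.append(54)` → a = [8, 8, 1, 54]
`print(a)` → prints [8, 8, 1, 54]
`print(b)` → prints [8, 8, 1]

Answer:
[8, 8, 1, 54]
[8, 8, 1]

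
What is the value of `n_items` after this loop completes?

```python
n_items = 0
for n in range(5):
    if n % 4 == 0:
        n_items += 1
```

Count numbers divisible by 4 in range(5)
`n_items` takes the values: 0 → 1 → 2

Answer: 2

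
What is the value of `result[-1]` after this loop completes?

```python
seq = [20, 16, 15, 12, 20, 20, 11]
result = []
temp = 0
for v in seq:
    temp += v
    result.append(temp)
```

Cumulative sum ends at 114
`result` takes the values: [] → [20] → [20, 36] → [20, 36, 51] → [20, 36, 51, 63] → [20, 36, 51, 63, 83] → [20, 36, 51, 63, 83, 103] → [20, 36, 51, 63, 83, 103, 114]
So `result[-1]` = 114

Answer: 114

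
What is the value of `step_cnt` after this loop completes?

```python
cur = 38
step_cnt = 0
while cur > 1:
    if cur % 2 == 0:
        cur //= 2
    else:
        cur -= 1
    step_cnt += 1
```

Steps to reduce 38 to 1
`step_cnt` takes the values: 0 → 1 → 2 → 3 → 4 → 5 → 6 → 7

Answer: 7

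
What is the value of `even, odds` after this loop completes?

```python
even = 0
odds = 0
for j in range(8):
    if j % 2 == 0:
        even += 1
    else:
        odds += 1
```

Count evens and odds in range(8)
`even, odds` takes the values: (0, 0) → (1, 0) → (1, 1) → (2, 1) → (2, 2) → (3, 2) → (3, 3) → (4, 3) → (4, 4)

Answer: 4, 4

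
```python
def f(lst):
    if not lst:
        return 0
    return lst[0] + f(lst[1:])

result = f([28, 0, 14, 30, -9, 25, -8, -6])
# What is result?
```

28 + 0 + 14 + 30 + (-9) + 25 + (-8) + (-6) + 0 = 74

Answer: 74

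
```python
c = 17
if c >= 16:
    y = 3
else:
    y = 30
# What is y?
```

Trace:
`c = 17` → c = 17
`if c >= 16: ...` → c >= 16 is True → y = 3
So y = 3

Answer: 3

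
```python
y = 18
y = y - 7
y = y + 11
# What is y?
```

Trace:
`y = 18` → y = 18
`y = y - 7` → y = 11
`y = y + 11` → y = 22
So y = 22

Answer: 22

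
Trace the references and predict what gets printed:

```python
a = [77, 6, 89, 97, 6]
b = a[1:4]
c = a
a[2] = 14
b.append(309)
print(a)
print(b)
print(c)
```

Key concept: slice vs alias.
Step by step:
`a = [77, 6, 89, 97, 6]` → a = [77, 6, 89, 97, 6]
`b = a[1:4]` → b = [6, 89, 97]
`c = a` → c = [77, 6, 89, 97, 6] (same object as a)
`a[2] = 14` → a = [77, 6, 14, 97, 6] (same object as c); c = [77, 6, 14, 97, 6] (same object as a)
`b.append(309)` → b = [6, 89, 97, 309]
`print(a)` → prints [77, 6, 14, 97, 6]
`print(b)` → prints [6, 89, 97, 309]
`print(c)` → prints [77, 6, 14, 97, 6]

Answer:
[77, 6, 14, 97, 6]
[6, 89, 97, 309]
[77, 6, 14, 97, 6]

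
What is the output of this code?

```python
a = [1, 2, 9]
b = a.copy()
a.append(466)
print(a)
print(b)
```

Key concept: list.copy() creates independent copy.
Step by step:
`a = [1, 2, 9]` → a = [1, 2, 9]
`b = a.copy()` → b = [1, 2, 9]
`a.append(466)` → a = [1, 2, 9, 466]
`print(a)` → prints [1, 2, 9, 466]
`print(b)` → prints [1, 2, 9]

Answer:
[1, 2, 9, 466]
[1, 2, 9]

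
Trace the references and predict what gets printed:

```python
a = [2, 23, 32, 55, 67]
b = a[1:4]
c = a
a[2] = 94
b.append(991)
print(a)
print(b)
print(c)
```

Key concept: slice vs alias.
Step by step:
`a = [2, 23, 32, 55, 67]` → a = [2, 23, 32, 55, 67]
`b = a[1:4]` → b = [23, 32, 55]
`c = a` → c = [2, 23, 32, 55, 67] (same object as a)
`a[2] = 94` → a = [2, 23, 94, 55, 67] (same object as c); c = [2, 23, 94, 55, 67] (same object as a)
`b.append(991)` → b = [23, 32, 55, 991]
`print(a)` → prints [2, 23, 94, 55, 67]
`print(b)` → prints [23, 32, 55, 991]
`print(c)` → prints [2, 23, 94, 55, 67]

Answer:
[2, 23, 94, 55, 67]
[23, 32, 55, 991]
[2, 23, 94, 55, 67]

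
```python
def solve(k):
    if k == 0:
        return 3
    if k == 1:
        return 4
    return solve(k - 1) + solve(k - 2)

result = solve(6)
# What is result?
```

Build up from base cases: solve(0)=3, solve(1)=4, solve(2)=7, solve(3)=11, solve(4)=18, solve(5)=29, solve(6)=47

Answer: 47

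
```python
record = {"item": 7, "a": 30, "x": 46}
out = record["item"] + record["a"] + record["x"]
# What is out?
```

Trace:
`record = {"item": 7, "a": 30, "x": 46}` → record = {'item': 7, 'a': 30, 'x': 46}
`out = record["item"] + record["a"] + record["x"]` → out = 83
So out = 83

Answer: 83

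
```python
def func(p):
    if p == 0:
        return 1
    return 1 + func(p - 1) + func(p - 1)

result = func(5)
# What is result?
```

func(p) = 1 + 2·func(p-1), func(0)=1. Closed form: (1+1)·2^5 - 1 = 63.

Answer: 63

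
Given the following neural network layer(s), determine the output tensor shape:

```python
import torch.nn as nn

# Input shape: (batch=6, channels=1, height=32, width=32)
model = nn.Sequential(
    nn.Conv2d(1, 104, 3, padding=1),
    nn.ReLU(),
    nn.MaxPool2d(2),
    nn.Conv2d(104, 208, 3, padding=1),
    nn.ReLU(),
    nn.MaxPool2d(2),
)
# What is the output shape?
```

Input: (6, 1, 32, 32) -> after first Conv2d: (6, 104, 32, 32) -> after first MaxPool2d: (6, 104, 16, 16) -> after second Conv2d: (6, 208, 16, 16) -> Output: (6, 208, 8, 8)

Answer: (6, 208, 8, 8)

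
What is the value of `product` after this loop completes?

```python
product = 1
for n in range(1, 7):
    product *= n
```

6! = 720
`product` takes the values: 1 → 2 → 6 → 24 → 120 → 720

Answer: 720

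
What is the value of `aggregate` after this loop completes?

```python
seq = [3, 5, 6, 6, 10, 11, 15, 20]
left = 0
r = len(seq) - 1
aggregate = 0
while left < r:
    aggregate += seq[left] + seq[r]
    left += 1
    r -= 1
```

Sum of pairs from ends
`aggregate` takes the values: 0 → 23 → 43 → 60 → 76

Answer: 76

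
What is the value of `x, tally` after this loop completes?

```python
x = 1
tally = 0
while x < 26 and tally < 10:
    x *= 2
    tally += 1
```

Double until >= 26 or 10 iterations
`x, tally` takes the values: (1, 0) → (2, 0) → (2, 1) → (4, 1) → (4, 2) → (8, 2) → (8, 3) → (16, 3) → (16, 4) → (32, 4) → (32, 5)

Answer: 32, 5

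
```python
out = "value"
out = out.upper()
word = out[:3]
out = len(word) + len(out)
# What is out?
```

Trace:
`out = "value"` → out = 'value'
`out = out.upper()` → out = 'VALUE'
`word = out[:3]` → word = 'VAL'
`out = len(word) + len(out)` → out = 8
So out = 8

Answer: 8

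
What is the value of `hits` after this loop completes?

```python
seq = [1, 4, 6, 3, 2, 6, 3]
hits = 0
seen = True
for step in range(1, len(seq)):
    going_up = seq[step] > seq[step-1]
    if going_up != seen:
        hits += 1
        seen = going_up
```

Count direction changes in [1, 4, 6, 3, 2, 6, 3]
`hits` takes the values: 0 → 1 → 2 → 3

Answer: 3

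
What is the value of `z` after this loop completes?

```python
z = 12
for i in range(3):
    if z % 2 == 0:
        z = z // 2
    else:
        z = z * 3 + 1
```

Collatz-style transformation from 12
`z` takes the values: 12 → 6 → 3 → 10

Answer: 10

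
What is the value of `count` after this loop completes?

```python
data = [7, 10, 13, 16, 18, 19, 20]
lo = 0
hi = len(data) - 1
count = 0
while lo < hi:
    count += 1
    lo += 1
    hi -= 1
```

Iterations until pointers meet (list length 7)
`count` takes the values: 0 → 1 → 2 → 3

Answer: 3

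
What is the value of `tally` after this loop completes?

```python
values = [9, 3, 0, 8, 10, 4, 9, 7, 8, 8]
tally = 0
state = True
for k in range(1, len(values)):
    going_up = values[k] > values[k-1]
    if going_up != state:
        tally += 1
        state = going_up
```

Count direction changes in [9, 3, 0, 8, 10, 4, 9, 7, 8, 8]
`tally` takes the values: 0 → 1 → 2 → 3 → 4 → 5 → 6 → 7

Answer: 7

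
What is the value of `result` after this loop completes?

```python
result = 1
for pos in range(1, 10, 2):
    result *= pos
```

Product of 1, 3, 5, ... up to 9
`result` takes the values: 1 → 3 → 15 → 105 → 945

Answer: 945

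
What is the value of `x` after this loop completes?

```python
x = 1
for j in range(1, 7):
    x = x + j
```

Start at 1, add 1 through 6
`x` takes the values: 1 → 2 → 4 → 7 → 11 → 16 → 22

Answer: 22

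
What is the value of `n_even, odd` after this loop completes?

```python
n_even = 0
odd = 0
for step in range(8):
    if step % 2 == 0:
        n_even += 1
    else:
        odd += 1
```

Count evens and odds in range(8)
`n_even, odd` takes the values: (0, 0) → (1, 0) → (1, 1) → (2, 1) → (2, 2) → (3, 2) → (3, 3) → (4, 3) → (4, 4)

Answer: 4, 4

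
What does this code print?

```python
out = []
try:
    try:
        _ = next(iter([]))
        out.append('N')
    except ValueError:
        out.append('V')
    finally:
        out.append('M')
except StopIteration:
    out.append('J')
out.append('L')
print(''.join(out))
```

Execution trace: 'M' (inner finally) → 'J' (outer except StopIteration) → 'L' (after the try/except). Output: MJL

Answer: MJL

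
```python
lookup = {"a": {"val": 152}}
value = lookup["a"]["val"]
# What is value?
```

Trace:
`lookup = {"a": {"val": 152}}` → lookup = {'a': {'val': 152}}
`value = lookup["a"]["val"]` → value = 152
So value = 152

Answer: 152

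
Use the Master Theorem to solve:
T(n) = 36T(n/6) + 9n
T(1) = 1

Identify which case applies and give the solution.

a=36, b=6, f(n)=9n. log_6(36) = 2. Since c=1 < 2, Case 1 applies: T(n) = Θ(n^log_b(a)) = O(n^2).

Answer: O(n^2) - Case 1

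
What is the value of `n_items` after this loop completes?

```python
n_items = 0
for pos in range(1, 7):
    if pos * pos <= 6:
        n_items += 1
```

Count numbers where pos² ≤ 6
`n_items` takes the values: 0 → 1 → 2

Answer: 2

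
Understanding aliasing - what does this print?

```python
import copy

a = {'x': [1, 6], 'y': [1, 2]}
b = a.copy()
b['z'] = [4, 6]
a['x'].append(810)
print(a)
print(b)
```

Key concept: shallow copy of dict with mutable values.
Step by step:
`a = {'x': [1, 6], 'y': [1, 2]}` → a = {'x': [1, 6], 'y': [1, 2]}
`b = a.copy()` → b = {'x': [1, 6], 'y': [1, 2]}
`b['z'] = [4, 6]` → b = {'x': [1, 6], 'y': [1, 2], 'z': [4, 6]}
`a['x'].append(810)` → a = {'x': [1, 6, 810], 'y': [1, 2]}; b = {'x': [1, 6, 810], 'y': [1, 2], 'z': [4, 6]}
`print(a)` → prints {'x': [1, 6, 810], 'y': [1, 2]}
`print(b)` → prints {'x': [1, 6, 810], 'y': [1, 2], 'z': [4, 6]}

Answer:
{'x': [1, 6, 810], 'y': [1, 2]}
{'x': [1, 6, 810], 'y': [1, 2], 'z': [4, 6]}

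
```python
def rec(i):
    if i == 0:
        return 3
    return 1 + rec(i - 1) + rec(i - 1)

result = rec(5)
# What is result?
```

rec(i) = 1 + 2·rec(i-1), rec(0)=3. Closed form: (3+1)·2^5 - 1 = 127.

Answer: 127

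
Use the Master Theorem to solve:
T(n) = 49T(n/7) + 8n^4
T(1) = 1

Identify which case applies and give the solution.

a=49, b=7, f(n)=8n^4. log_7(49) = 2. Since c=4 > 2 and the regularity condition holds (49(n/7)^4 = (49/7^4)n^4 with 49/7^4 < 1), Case 3 applies: T(n) = Θ(f(n)) = O(n^4).

Answer: O(n^4) - Case 3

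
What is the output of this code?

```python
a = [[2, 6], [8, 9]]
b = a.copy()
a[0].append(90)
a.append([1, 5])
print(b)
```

Key concept: shallow copy with nested lists.
Step by step:
`a = [[2, 6], [8, 9]]` → a = [[2, 6], [8, 9]]
`b = a.copy()` → b = [[2, 6], [8, 9]]
`a[0].append(90)` → a = [[2, 6, 90], [8, 9]]; b = [[2, 6, 90], [8, 9]]
`a.append([1, 5])` → a = [[2, 6, 90], [8, 9], [1, 5]]
`print(b)` → prints [[2, 6, 90], [8, 9]]

Answer: [[2, 6, 90], [8, 9]]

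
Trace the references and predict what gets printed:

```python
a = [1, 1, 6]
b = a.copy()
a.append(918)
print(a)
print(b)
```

Key concept: list.copy() creates independent copy.
Step by step:
`a = [1, 1, 6]` → a = [1, 1, 6]
`b = a.copy()` → b = [1, 1, 6]
`a.append(918)` → a = [1, 1, 6, 918]
`print(a)` → prints [1, 1, 6, 918]
`print(b)` → prints [1, 1, 6]

Answer:
[1, 1, 6, 918]
[1, 1, 6]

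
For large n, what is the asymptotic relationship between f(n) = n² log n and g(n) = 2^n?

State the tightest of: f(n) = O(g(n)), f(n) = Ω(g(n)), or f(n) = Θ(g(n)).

n² log n vs 2^n: f(n) = O(g(n)) but not Ω(g(n)) — 2^n grows strictly faster than n² log n.

Answer: f(n) = O(g(n)) but not Ω(g(n)) — 2^n grows strictly faster than n² log n.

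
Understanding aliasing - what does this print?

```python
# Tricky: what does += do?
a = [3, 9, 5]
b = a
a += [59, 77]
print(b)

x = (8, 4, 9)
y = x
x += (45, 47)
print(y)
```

Key concept: += behavior differs for mutable vs immutable.
Step by step:
`a = [3, 9, 5]` → a = [3, 9, 5]
`b = a` → b = [3, 9, 5] (same object as a)
`a += [59, 77]` → a = [3, 9, 5, 59, 77] (same object as b); b = [3, 9, 5, 59, 77] (same object as a)
`print(b)` → prints [3, 9, 5, 59, 77]
`x = (8, 4, 9)` → x = (8, 4, 9)
`y = x` → y = (8, 4, 9)
`x += (45, 47)` → x = (8, 4, 9, 45, 47)
`print(y)` → prints (8, 4, 9)

Answer:
[3, 9, 5, 59, 77]
(8, 4, 9)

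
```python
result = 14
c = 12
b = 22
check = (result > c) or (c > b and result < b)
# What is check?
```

Trace:
`result = 14` → result = 14
`c = 12` → c = 12
`b = 22` → b = 22
`check = (result > c) or (c > b and result < b)` → check = True
So check = True

Answer: True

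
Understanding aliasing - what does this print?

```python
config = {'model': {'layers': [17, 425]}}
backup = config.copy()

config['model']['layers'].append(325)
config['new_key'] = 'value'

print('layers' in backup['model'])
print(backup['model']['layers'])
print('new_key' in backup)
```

Key concept: shallow copy gotcha with nested dict.
Step by step:
`config = {'model': {'layers': [17, 425]}}` → config = {'model': {'layers': [17, 425]}}
`backup = config.copy()` → backup = {'model': {'layers': [17, 425]}}
`config['model']['layers'].append(325)` → config = {'model': {'layers': [17, 425, 325]}}; backup = {'model': {'layers': [17, 425, 325]}}
`config['new_key'] = 'value'` → config = {'model': {'layers': [17, 425, 325]}, 'new_key': 'value'}
`print('layers' in backup['model'])` → prints True
`print(backup['model']['layers'])` → prints [17, 425, 325]
`print('new_key' in backup)` → prints False

Answer:
True
[17, 425, 325]
False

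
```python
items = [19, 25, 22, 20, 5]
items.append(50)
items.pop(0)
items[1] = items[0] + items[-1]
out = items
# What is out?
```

Trace:
`items = [19, 25, 22, 20, 5]` → items = [19, 25, 22, 20, 5]
`items.append(50)` → items = [19, 25, 22, 20, 5, 50]
`items.pop(0)` → items = [25, 22, 20, 5, 50]
`items[1] = items[0] + items[-1]` → items = [25, 75, 20, 5, 50]
`out = items` → out = [25, 75, 20, 5, 50]
So out = [25, 75, 20, 5, 50]

Answer: [25, 75, 20, 5, 50]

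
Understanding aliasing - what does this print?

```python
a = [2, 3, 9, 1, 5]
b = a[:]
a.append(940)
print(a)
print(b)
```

Key concept: slice [:] creates copy.
Step by step:
`a = [2, 3, 9, 1, 5]` → a = [2, 3, 9, 1, 5]
`b = a[:]` → b = [2, 3, 9, 1, 5]
`a.append(940)` → a = [2, 3, 9, 1, 5, 940]
`print(a)` → prints [2, 3, 9, 1, 5, 940]
`print(b)` → prints [2, 3, 9, 1, 5]

Answer:
[2, 3, 9, 1, 5, 940]
[2, 3, 9, 1, 5]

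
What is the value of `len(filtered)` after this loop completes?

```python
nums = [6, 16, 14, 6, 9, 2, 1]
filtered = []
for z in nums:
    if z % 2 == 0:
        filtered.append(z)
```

Count even numbers in [6, 16, 14, 6, 9, 2, 1]
`filtered` takes the values: [] → [6] → [6, 16] → [6, 16, 14] → [6, 16, 14, 6] → [6, 16, 14, 6, 2]
So `len(filtered)` = 5

Answer: 5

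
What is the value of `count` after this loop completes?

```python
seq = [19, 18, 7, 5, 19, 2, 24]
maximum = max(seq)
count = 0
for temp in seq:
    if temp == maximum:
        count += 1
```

Count of max value 24 in [19, 18, 7, 5, 19, 2, 24]
`count` takes the values: 0 → 1

Answer: 1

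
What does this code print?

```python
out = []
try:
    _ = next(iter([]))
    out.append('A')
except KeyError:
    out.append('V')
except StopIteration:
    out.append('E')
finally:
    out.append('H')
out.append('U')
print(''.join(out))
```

Execution trace: 'E' (except StopIteration) → 'H' (finally) → 'U' (after the try/except). Output: EHU

Answer: EHU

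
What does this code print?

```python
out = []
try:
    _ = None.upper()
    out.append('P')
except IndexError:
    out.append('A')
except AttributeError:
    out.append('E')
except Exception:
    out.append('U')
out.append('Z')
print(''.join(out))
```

Execution trace: 'E' (except AttributeError) → 'Z' (after the try/except). Output: EZ

Answer: EZ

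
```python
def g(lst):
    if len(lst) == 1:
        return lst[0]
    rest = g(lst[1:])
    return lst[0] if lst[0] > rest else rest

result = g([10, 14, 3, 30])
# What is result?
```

Recursive max over [10, 14, 3, 30] = 30

Answer: 30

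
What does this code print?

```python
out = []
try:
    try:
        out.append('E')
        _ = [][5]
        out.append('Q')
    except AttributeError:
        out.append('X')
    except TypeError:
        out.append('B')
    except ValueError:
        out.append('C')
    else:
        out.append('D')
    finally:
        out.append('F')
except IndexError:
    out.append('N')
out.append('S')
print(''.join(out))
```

Execution trace: 'E' (inner try body) → 'F' (inner finally) → 'N' (outer except IndexError) → 'S' (after the try/except). Output: EFNS

Answer: EFNS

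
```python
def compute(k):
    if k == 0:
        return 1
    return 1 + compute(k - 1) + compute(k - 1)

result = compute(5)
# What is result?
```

compute(k) = 1 + 2·compute(k-1), compute(0)=1. Closed form: (1+1)·2^5 - 1 = 63.

Answer: 63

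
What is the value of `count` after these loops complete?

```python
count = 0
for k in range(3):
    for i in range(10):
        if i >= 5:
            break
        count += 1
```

Inner breaks at 5, outer runs 3 times
`count` takes the values: 0 → 1 → 2 → 3 → 4 → 5 → 6 → 7 → 8 → 9 → 10 → 11 → 12 → 13 → 14 → 15

Answer: 15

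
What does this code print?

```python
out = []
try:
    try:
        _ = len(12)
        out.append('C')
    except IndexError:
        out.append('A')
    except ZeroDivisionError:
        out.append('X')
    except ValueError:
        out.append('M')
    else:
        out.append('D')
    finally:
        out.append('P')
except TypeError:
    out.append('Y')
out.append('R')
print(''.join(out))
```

Execution trace: 'P' (finally) → 'Y' (outer except TypeError) → 'R' (after the try/except). Output: PYR

Answer: PYR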